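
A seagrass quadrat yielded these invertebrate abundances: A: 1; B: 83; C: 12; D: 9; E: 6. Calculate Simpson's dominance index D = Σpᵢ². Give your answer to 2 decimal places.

Total N = 1+83+12+9+6 = 111, so the proportions are 0.009, 0.7477, 0.1081, 0.0811, 0.0541 (working shown to 4 dp, full precision carried).
D = 0.009² + 0.7477² + 0.1081² + 0.0811² + 0.0541² = 0.0001 + 0.5591 + 0.0117 + 0.0066 + 0.0029 = 0.5804.
To 2 decimal places, D = 0.58.

0.58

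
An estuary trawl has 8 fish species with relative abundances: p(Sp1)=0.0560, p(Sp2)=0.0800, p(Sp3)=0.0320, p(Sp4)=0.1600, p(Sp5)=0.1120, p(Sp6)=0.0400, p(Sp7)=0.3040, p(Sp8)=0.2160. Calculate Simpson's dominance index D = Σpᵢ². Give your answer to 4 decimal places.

0.1894

D = 0.056² + 0.08² + 0.032² + 0.16² + 0.112² + 0.04² + 0.304² + 0.216² = 0.003136 + 0.006400 + 0.001024 + 0.025600 + 0.012544 + 0.001600 + 0.092416 + 0.046656 = 0.189376 (working shown to 6 dp, full precision carried).
To 4 decimal places, D = 0.1894.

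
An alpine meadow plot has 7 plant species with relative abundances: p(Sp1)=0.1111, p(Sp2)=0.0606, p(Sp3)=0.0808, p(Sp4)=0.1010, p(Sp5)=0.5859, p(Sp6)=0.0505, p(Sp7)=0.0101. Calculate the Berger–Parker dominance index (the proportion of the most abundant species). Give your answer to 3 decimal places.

0.586

The largest proportion is 0.5859, i.e. d = 0.586 to 3 decimal places.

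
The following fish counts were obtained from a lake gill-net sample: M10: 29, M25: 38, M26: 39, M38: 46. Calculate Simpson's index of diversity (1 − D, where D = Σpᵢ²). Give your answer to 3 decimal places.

0.744

Total N = 29+38+39+46 = 152, so the proportions are 0.19079, 0.25, 0.25658, 0.30263 (working shown to 5 dp, full precision carried).
D = 0.19079² + 0.25² + 0.25658² + 0.30263² = 0.03640 + 0.06250 + 0.06583 + 0.09159 = 0.25632.
So 1 − D = 0.74368, i.e. 0.744 to 3 decimal places.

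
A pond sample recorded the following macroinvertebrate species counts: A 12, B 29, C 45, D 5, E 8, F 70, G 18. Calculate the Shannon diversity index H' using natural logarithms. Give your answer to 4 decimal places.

1.6329

Total N = 12+29+45+5+8+70+18 = 187, so the proportions are 0.064171, 0.15508, 0.240642, 0.026738, 0.042781, 0.374332, 0.096257 (working shown to 6 dp, full precision carried).
Each pᵢ ln pᵢ term: 0.064171×(-2.746202)=-0.176227, 0.15508×(-1.863813)=-0.289040, 0.240642×(-1.424446)=-0.342781, 0.026738×(-3.621671)=-0.096836, 0.042781×(-3.151667)=-0.134831, 0.374332×(-0.982613)=-0.367823, 0.096257×(-2.340737)=-0.225312.
Sum = -1.632850, so H' = 1.6329.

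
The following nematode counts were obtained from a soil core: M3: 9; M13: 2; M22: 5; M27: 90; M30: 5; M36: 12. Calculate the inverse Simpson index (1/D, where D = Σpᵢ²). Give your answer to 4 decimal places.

Total N = 9+2+5+90+5+12 = 123, so the proportions are 0.0731707, 0.0162602, 0.0406504, 0.7317073, 0.0406504, 0.097561 (working shown to 7 dp, full precision carried).
D = 0.0731707² + 0.0162602² + 0.0406504² + 0.7317073² + 0.0406504² + 0.097561² = 0.0053540 + 0.0002644 + 0.0016525 + 0.5353956 + 0.0016525 + 0.0095181 = 0.5538370.
So 1/D = 1.805585, i.e. 1.8056 to 4 decimal places.

1.8056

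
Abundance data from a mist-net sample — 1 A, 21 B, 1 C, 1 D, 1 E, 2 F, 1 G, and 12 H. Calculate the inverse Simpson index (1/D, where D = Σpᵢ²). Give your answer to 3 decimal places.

2.694

Total N = 1+21+1+1+1+2+1+12 = 40, so the proportions are 0.025, 0.525, 0.025, 0.025, 0.025, 0.05, 0.025, 0.3 (working shown to 6 dp, full precision carried).
D = 0.025² + 0.525² + 0.025² + 0.025² + 0.025² + 0.05² + 0.025² + 0.3² = 0.000625 + 0.275625 + 0.000625 + 0.000625 + 0.000625 + 0.002500 + 0.000625 + 0.090000 = 0.371250.
So 1/D = 2.69360, i.e. 2.694 to 3 decimal places.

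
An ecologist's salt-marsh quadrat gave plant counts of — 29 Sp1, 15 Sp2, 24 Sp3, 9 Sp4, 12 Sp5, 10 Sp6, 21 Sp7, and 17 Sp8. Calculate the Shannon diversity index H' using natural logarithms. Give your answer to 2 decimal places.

2.01

Total N = 29+15+24+9+12+10+21+17 = 137, so the proportions are 0.2117, 0.1095, 0.1752, 0.0657, 0.0876, 0.073, 0.1533, 0.1241 (working shown to 4 dp, full precision carried).
Each pᵢ ln pᵢ term: 0.2117×(-1.5527)=-0.3287, 0.1095×(-2.2119)=-0.2422, 0.1752×(-1.7419)=-0.3052, 0.0657×(-2.7228)=-0.1789, 0.0876×(-2.4351)=-0.2133, 0.073×(-2.6174)=-0.1911, 0.1533×(-1.8755)=-0.2875, 0.1241×(-2.0868)=-0.2589.
Sum = -2.0056, so H' = 2.01.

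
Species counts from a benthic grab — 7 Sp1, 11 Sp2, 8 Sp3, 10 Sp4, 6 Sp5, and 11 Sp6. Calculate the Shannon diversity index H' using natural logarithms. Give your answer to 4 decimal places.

Total N = 7+11+8+10+6+11 = 53, so the proportions are 0.132075, 0.207547, 0.150943, 0.188679, 0.113208, 0.207547 (working shown to 6 dp, full precision carried).
Each pᵢ ln pᵢ term: 0.132075×(-2.024382)=-0.267371, 0.207547×(-1.572397)=-0.326346, 0.150943×(-1.890850)=-0.285411, 0.188679×(-1.667707)=-0.314662, 0.113208×(-2.178532)=-0.246626, 0.207547×(-1.572397)=-0.326346.
Sum = -1.766763, so H' = 1.7668.

1.7668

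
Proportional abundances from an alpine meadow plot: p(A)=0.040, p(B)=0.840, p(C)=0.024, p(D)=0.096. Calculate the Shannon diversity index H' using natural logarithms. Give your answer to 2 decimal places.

0.59

Each pᵢ ln pᵢ term (working shown to 4 dp, full precision carried): 0.04×(-3.2189)=-0.1288, 0.84×(-0.1744)=-0.1465, 0.024×(-3.7297)=-0.0895, 0.096×(-2.3434)=-0.2250.
Sum = -0.5897, so H' = 0.59.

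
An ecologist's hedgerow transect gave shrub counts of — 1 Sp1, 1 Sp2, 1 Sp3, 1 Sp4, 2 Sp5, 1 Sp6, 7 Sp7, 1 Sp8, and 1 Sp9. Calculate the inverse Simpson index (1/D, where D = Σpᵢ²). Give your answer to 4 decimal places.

Total N = 1+1+1+1+2+1+7+1+1 = 16, so the proportions are 0.0625, 0.0625, 0.0625, 0.0625, 0.125, 0.0625, 0.4375, 0.0625, 0.0625 (working shown to 8 dp, full precision carried).
D = 0.0625² + 0.0625² + 0.0625² + 0.0625² + 0.125² + 0.0625² + 0.4375² + 0.0625² + 0.0625² = 0.00390625 + 0.00390625 + 0.00390625 + 0.00390625 + 0.01562500 + 0.00390625 + 0.19140625 + 0.00390625 + 0.00390625 = 0.23437500.
So 1/D = 4.266667, i.e. 4.2667 to 4 decimal places.

4.2667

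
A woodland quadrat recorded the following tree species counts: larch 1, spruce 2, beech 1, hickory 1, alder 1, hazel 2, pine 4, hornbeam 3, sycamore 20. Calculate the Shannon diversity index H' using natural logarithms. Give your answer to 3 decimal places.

Total N = 1+2+1+1+1+2+4+3+20 = 35, so the proportions are 0.02857, 0.05714, 0.02857, 0.02857, 0.02857, 0.05714, 0.11429, 0.08571, 0.57143 (working shown to 5 dp, full precision carried).
Each pᵢ ln pᵢ term: 0.02857×(-3.55535)=-0.10158, 0.05714×(-2.86220)=-0.16355, 0.02857×(-3.55535)=-0.10158, 0.02857×(-3.55535)=-0.10158, 0.02857×(-3.55535)=-0.10158, 0.05714×(-2.86220)=-0.16355, 0.11429×(-2.16905)=-0.24789, 0.08571×(-2.45674)=-0.21058, 0.57143×(-0.55962)=-0.31978.
Sum = -1.51168, so H' = 1.512.

1.512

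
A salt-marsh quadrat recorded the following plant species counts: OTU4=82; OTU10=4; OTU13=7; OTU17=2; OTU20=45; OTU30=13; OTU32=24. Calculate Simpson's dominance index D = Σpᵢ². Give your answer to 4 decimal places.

0.3052

Total N = 82+4+7+2+45+13+24 = 177, so the proportions are 0.463277, 0.022599, 0.039548, 0.011299, 0.254237, 0.073446, 0.135593 (working shown to 6 dp, full precision carried).
D = 0.463277² + 0.022599² + 0.039548² + 0.011299² + 0.254237² + 0.073446² + 0.135593² = 0.214625 + 0.000511 + 0.001564 + 0.000128 + 0.064637 + 0.005394 + 0.018386 = 0.305244.
To 4 decimal places, D = 0.3052.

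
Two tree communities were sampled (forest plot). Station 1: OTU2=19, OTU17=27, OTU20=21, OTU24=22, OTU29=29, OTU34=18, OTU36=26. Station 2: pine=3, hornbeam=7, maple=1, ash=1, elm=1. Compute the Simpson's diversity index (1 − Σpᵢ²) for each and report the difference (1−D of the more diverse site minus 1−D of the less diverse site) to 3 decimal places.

0.214

Station 1: N=162, proportions 0.11728, 0.16667, 0.12963, 0.1358, 0.17901, 0.11111, 0.16049, giving 1−D = 0.85307 (working shown to 5 dp, full precision carried).
Station 2: N=13, proportions 0.23077, 0.53846, 0.07692, 0.07692, 0.07692, giving 1−D = 0.63905.
Difference = |0.85307 − 0.63905| = 0.21402, i.e. 0.214 to 3 decimal places.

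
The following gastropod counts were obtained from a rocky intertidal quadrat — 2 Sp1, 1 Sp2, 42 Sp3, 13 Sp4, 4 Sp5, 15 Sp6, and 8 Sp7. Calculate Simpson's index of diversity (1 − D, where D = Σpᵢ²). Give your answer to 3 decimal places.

Total N = 2+1+42+13+4+15+8 = 85, so the proportions are 0.02353, 0.01176, 0.49412, 0.15294, 0.04706, 0.17647, 0.09412 (working shown to 5 dp, full precision carried).
D = 0.02353² + 0.01176² + 0.49412² + 0.15294² + 0.04706² + 0.17647² + 0.09412² = 0.00055 + 0.00014 + 0.24415 + 0.02339 + 0.00221 + 0.03114 + 0.00886 = 0.31045.
So 1 − D = 0.68955, i.e. 0.690 to 3 decimal places.

0.690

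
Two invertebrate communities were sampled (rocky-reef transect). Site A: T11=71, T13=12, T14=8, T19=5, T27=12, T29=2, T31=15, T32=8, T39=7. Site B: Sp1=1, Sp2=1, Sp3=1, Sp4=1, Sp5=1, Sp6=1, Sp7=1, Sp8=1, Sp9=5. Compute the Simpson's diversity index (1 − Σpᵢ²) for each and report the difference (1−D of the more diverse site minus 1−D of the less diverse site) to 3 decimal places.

Site A: N=140, proportions 0.50714, 0.08571, 0.05714, 0.03571, 0.08571, 0.01429, 0.10714, 0.05714, 0.05, giving 1−D = 0.70612 (working shown to 5 dp, full precision carried).
Site B: N=13, proportions 0.07692, 0.07692, 0.07692, 0.07692, 0.07692, 0.07692, 0.07692, 0.07692, 0.38462, giving 1−D = 0.80473.
Difference = |0.70612 − 0.80473| = 0.09861, i.e. 0.099 to 3 decimal places.

0.099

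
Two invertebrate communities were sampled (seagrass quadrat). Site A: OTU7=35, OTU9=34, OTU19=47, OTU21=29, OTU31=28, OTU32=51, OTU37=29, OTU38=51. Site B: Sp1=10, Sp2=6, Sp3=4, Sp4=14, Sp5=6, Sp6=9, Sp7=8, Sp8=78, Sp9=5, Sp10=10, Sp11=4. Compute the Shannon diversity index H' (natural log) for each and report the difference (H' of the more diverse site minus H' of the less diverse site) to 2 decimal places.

0.26

Site A: N=304, proportions 0.11513, 0.11184, 0.15461, 0.09539, 0.09211, 0.16776, 0.09539, 0.16776, giving H' = 2.04946 (working shown to 5 dp, full precision carried).
Site B: N=154, proportions 0.06494, 0.03896, 0.02597, 0.09091, 0.03896, 0.05844, 0.05195, 0.50649, 0.03247, 0.06494, 0.02597, giving H' = 1.79104.
Difference = |2.04946 − 1.79104| = 0.25842, i.e. 0.26 to 2 decimal places.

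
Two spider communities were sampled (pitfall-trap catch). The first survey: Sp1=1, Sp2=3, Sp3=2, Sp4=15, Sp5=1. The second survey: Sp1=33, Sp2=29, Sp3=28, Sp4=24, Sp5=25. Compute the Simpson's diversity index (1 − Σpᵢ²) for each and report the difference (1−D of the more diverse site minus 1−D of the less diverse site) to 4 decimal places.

0.2932

The first survey: N=22, proportions 0.045455, 0.136364, 0.090909, 0.681818, 0.045455, giving 1−D = 0.504132 (working shown to 6 dp, full precision carried).
The second survey: N=139, proportions 0.23741, 0.208633, 0.201439, 0.172662, 0.179856, giving 1−D = 0.797371.
Difference = |0.504132 − 0.797371| = 0.293239, i.e. 0.2932 to 4 decimal places.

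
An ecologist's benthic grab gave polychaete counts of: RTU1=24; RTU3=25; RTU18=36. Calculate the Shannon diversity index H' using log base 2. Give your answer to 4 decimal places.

1.5594

Total N = 24+25+36 = 85, so the proportions are 0.282353, 0.294118, 0.423529 (working shown to 6 dp, full precision carried).
Each pᵢ log₂ pᵢ term: 0.282353×(-1.824428)=-0.515133, 0.294118×(-1.765535)=-0.519275, 0.423529×(-1.239466)=-0.524950.
Sum = -1.559358, so H' = 1.5594.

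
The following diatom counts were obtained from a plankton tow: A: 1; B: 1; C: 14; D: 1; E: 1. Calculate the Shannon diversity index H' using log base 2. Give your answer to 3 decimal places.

Total N = 1+1+14+1+1 = 18, so the proportions are 0.05556, 0.05556, 0.77778, 0.05556, 0.05556 (working shown to 5 dp, full precision carried).
Each pᵢ log₂ pᵢ term: 0.05556×(-4.16993)=-0.23166, 0.05556×(-4.16993)=-0.23166, 0.77778×(-0.36257)=-0.28200, 0.05556×(-4.16993)=-0.23166, 0.05556×(-4.16993)=-0.23166.
Sum = -1.20865, so H' = 1.209.

1.209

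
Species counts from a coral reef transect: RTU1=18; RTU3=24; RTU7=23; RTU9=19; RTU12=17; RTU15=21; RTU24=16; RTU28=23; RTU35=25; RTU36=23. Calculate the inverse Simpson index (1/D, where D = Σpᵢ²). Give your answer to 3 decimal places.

Total N = 18+24+23+19+17+21+16+23+25+23 = 209, so the proportions are 0.0861244, 0.1148325, 0.1100478, 0.0909091, 0.0813397, 0.1004785, 0.076555, 0.1100478, 0.1196172, 0.1100478 (working shown to 7 dp, full precision carried).
D = 0.0861244² + 0.1148325² + 0.1100478² + 0.0909091² + 0.0813397² + 0.1004785² + 0.076555² + 0.1100478² + 0.1196172² + 0.1100478² = 0.0074174 + 0.0131865 + 0.0121105 + 0.0082645 + 0.0066161 + 0.0100959 + 0.0058607 + 0.0121105 + 0.0143083 + 0.0121105 = 0.1020810.
So 1/D = 9.79614, i.e. 9.796 to 3 decimal places.

9.796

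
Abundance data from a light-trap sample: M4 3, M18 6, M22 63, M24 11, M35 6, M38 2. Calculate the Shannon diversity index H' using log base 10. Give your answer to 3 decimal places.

0.463

Total N = 3+6+63+11+6+2 = 91, so the proportions are 0.032967, 0.065934, 0.692308, 0.120879, 0.065934, 0.021978 (working shown to 6 dp, full precision carried).
Each pᵢ log₁₀ pᵢ term: 0.032967×(-1.481920)=-0.048855, 0.065934×(-1.180890)=-0.077861, 0.692308×(-0.159701)=-0.110562, 0.120879×(-0.917649)=-0.110925, 0.065934×(-1.180890)=-0.077861, 0.021978×(-1.658011)=-0.036440.
Sum = -0.462503, so H' = 0.463.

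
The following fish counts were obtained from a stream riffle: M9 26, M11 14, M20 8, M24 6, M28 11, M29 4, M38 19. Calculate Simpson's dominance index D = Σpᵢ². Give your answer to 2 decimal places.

Total N = 26+14+8+6+11+4+19 = 88, so the proportions are 0.2955, 0.1591, 0.0909, 0.0682, 0.125, 0.0455, 0.2159 (working shown to 4 dp, full precision carried).
D = 0.2955² + 0.1591² + 0.0909² + 0.0682² + 0.125² + 0.0455² + 0.2159² = 0.0873 + 0.0253 + 0.0083 + 0.0046 + 0.0156 + 0.0021 + 0.0466 = 0.1898.
To 2 decimal places, D = 0.19.

0.19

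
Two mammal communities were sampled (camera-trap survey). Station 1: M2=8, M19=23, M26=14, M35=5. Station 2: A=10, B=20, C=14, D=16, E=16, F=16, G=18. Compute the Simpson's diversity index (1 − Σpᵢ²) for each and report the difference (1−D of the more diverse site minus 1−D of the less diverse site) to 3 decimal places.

Station 1: N=50, proportions 0.16, 0.46, 0.28, 0.1, giving 1−D = 0.67440 (working shown to 5 dp, full precision carried).
Station 2: N=110, proportions 0.09091, 0.18182, 0.12727, 0.14545, 0.14545, 0.14545, 0.16364, giving 1−D = 0.85223.
Difference = |0.67440 − 0.85223| = 0.17783, i.e. 0.178 to 3 decimal places.

0.178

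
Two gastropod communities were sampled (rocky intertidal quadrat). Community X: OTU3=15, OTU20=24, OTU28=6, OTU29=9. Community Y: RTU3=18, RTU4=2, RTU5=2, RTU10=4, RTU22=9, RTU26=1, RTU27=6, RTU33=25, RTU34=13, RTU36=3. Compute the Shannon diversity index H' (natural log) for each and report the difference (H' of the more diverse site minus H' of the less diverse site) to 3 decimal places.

0.654

Community X: N=54, proportions 0.27778, 0.44444, 0.11111, 0.16667, giving H' = 1.25899 (working shown to 5 dp, full precision carried).
Community Y: N=83, proportions 0.21687, 0.0241, 0.0241, 0.04819, 0.10843, 0.01205, 0.07229, 0.3012, 0.15663, 0.03614, giving H' = 1.91303.
Difference = |1.25899 − 1.91303| = 0.65404, i.e. 0.654 to 3 decimal places.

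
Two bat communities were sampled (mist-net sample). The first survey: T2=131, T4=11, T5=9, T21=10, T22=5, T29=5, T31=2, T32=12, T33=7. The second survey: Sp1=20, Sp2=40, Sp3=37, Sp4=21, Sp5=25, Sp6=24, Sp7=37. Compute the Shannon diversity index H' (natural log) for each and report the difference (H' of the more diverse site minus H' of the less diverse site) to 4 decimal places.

The first survey: N=192, proportions 0.682292, 0.057292, 0.046875, 0.052083, 0.026042, 0.026042, 0.010417, 0.0625, 0.036458, giving H' = 1.253592 (working shown to 6 dp, full precision carried).
The second survey: N=204, proportions 0.098039, 0.196078, 0.181373, 0.102941, 0.122549, 0.117647, 0.181373, giving H' = 1.909503.
Difference = |1.253592 − 1.909503| = 0.655911, i.e. 0.6559 to 4 decimal places.

0.6559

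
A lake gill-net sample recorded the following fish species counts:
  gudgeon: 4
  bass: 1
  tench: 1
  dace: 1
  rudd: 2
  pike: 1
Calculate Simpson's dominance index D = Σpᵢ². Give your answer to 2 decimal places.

Total N = 4+1+1+1+2+1 = 10, so the proportions are 0.4, 0.1, 0.1, 0.1, 0.2, 0.1 (working shown to 4 dp, full precision carried).
D = 0.4² + 0.1² + 0.1² + 0.1² + 0.2² + 0.1² = 0.1600 + 0.0100 + 0.0100 + 0.0100 + 0.0400 + 0.0100 = 0.2400.
To 2 decimal places, D = 0.24.

0.24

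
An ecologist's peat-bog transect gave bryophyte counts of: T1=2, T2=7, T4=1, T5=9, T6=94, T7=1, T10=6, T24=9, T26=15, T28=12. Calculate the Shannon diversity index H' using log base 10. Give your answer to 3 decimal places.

Total N = 2+7+1+9+94+1+6+9+15+12 = 156, so the proportions are 0.01282, 0.04487, 0.00641, 0.05769, 0.60256, 0.00641, 0.03846, 0.05769, 0.09615, 0.07692 (working shown to 5 dp, full precision carried).
Each pᵢ log₁₀ pᵢ term: 0.01282×(-1.89209)=-0.02426, 0.04487×(-1.34803)=-0.06049, 0.00641×(-2.19312)=-0.01406, 0.05769×(-1.23888)=-0.07147, 0.60256×(-0.22000)=-0.13256, 0.00641×(-2.19312)=-0.01406, 0.03846×(-1.41497)=-0.05442, 0.05769×(-1.23888)=-0.07147, 0.09615×(-1.01703)=-0.09779, 0.07692×(-1.11394)=-0.08569.
Sum = -0.62627, so H' = 0.626.

0.626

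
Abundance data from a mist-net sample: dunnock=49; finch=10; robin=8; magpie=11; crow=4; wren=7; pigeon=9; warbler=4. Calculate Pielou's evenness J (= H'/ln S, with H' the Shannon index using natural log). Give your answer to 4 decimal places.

Total N = 49+10+8+11+4+7+9+4 = 102, so the proportions are 0.480392, 0.098039, 0.078431, 0.107843, 0.039216, 0.068627, 0.088235, 0.039216 (working shown to 6 dp, full precision carried).
H' = −Σ pᵢ ln pᵢ = −((-0.352201) + (-0.227685) + (-0.199650) + (-0.240175) + (-0.127007) + (-0.183857) + (-0.214213) + (-0.127007)) = 1.671795.
With S = 8 species, ln S = 2.079442, so J = 1.671795/2.079442 = 0.803963, i.e. 0.8040 to 4 decimal places.

0.8040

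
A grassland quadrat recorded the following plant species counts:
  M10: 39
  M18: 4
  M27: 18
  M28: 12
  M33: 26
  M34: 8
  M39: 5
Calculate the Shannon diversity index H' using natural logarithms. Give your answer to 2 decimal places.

Total N = 39+4+18+12+26+8+5 = 112, so the proportions are 0.3482, 0.0357, 0.1607, 0.1071, 0.2321, 0.0714, 0.0446 (working shown to 4 dp, full precision carried).
Each pᵢ ln pᵢ term: 0.3482×(-1.0549)=-0.3673, 0.0357×(-3.3322)=-0.1190, 0.1607×(-1.8281)=-0.2938, 0.1071×(-2.2336)=-0.2393, 0.2321×(-1.4604)=-0.3390, 0.0714×(-2.6391)=-0.1885, 0.0446×(-3.1091)=-0.1388.
Sum = -1.6858, so H' = 1.69.

1.69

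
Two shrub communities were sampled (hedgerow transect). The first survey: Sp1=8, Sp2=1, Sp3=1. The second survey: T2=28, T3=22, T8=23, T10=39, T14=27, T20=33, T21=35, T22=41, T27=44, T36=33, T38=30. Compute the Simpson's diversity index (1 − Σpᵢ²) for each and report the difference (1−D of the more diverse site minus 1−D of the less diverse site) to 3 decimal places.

0.565

The first survey: N=10, proportions 0.8, 0.1, 0.1, giving 1−D = 0.34000 (working shown to 5 dp, full precision carried).
The second survey: N=355, proportions 0.07887, 0.06197, 0.06479, 0.10986, 0.07606, 0.09296, 0.09859, 0.11549, 0.12394, 0.09296, 0.08451, giving 1−D = 0.90504.
Difference = |0.34000 − 0.90504| = 0.56504, i.e. 0.565 to 3 decimal places.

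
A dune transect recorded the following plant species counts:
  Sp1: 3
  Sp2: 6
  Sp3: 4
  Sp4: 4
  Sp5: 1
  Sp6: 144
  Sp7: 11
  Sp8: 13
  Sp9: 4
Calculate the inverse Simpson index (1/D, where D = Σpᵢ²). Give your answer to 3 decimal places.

1.709

Total N = 3+6+4+4+1+144+11+13+4 = 190, so the proportions are 0.015789, 0.031579, 0.021053, 0.021053, 0.005263, 0.757895, 0.057895, 0.068421, 0.021053 (working shown to 6 dp, full precision carried).
D = 0.015789² + 0.031579² + 0.021053² + 0.021053² + 0.005263² + 0.757895² + 0.057895² + 0.068421² + 0.021053² = 0.000249 + 0.000997 + 0.000443 + 0.000443 + 0.000028 + 0.574404 + 0.003352 + 0.004681 + 0.000443 = 0.585042.
So 1/D = 1.70928, i.e. 1.709 to 3 decimal places.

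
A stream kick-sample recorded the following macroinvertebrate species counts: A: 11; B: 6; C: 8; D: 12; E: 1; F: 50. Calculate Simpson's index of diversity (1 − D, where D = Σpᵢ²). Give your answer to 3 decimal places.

Total N = 11+6+8+12+1+50 = 88, so the proportions are 0.125, 0.06818, 0.09091, 0.13636, 0.01136, 0.56818 (working shown to 5 dp, full precision carried).
D = 0.125² + 0.06818² + 0.09091² + 0.13636² + 0.01136² + 0.56818² = 0.01562 + 0.00465 + 0.00826 + 0.01860 + 0.00013 + 0.32283 = 0.37009.
So 1 − D = 0.62991, i.e. 0.630 to 3 decimal places.

0.630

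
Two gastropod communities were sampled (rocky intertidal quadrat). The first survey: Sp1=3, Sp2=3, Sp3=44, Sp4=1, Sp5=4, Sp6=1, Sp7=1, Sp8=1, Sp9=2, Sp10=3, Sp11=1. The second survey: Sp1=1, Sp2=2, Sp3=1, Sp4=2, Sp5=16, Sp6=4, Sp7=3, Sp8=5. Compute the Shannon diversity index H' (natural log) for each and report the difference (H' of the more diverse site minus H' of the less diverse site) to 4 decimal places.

0.3489

The first survey: N=64, proportions 0.046875, 0.046875, 0.6875, 0.015625, 0.0625, 0.015625, 0.015625, 0.015625, 0.03125, 0.046875, 0.015625, giving H' = 1.294456 (working shown to 6 dp, full precision carried).
The second survey: N=34, proportions 0.029412, 0.058824, 0.029412, 0.058824, 0.470588, 0.117647, 0.088235, 0.147059, giving H' = 1.643354.
Difference = |1.294456 − 1.643354| = 0.348898, i.e. 0.3489 to 4 decimal places.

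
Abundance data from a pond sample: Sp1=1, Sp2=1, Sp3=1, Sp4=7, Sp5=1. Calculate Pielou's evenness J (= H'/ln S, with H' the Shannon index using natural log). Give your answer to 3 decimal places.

Total N = 1+1+1+7+1 = 11, so the proportions are 0.09091, 0.09091, 0.09091, 0.63636, 0.09091 (working shown to 5 dp, full precision carried).
H' = −Σ pᵢ ln pᵢ = −((-0.21799) + (-0.21799) + (-0.21799) + (-0.28763) + (-0.21799)) = 1.15959.
With S = 5 species, ln S = 1.60944, so J = 1.15959/1.60944 = 0.72049, i.e. 0.720 to 3 decimal places.

0.720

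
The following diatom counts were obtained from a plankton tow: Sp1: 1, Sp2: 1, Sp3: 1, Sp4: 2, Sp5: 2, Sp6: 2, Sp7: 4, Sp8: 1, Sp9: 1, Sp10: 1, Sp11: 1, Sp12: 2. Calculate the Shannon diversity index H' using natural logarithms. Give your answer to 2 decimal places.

2.36

Total N = 1+1+1+2+2+2+4+1+1+1+1+2 = 19, so the proportions are 0.0526, 0.0526, 0.0526, 0.1053, 0.1053, 0.1053, 0.2105, 0.0526, 0.0526, 0.0526, 0.0526, 0.1053 (working shown to 4 dp, full precision carried).
Each pᵢ ln pᵢ term: 0.0526×(-2.9444)=-0.1550, 0.0526×(-2.9444)=-0.1550, 0.0526×(-2.9444)=-0.1550, 0.1053×(-2.2513)=-0.2370, 0.1053×(-2.2513)=-0.2370, 0.1053×(-2.2513)=-0.2370, 0.2105×(-1.5581)=-0.3280, 0.0526×(-2.9444)=-0.1550, 0.0526×(-2.9444)=-0.1550, 0.0526×(-2.9444)=-0.1550, 0.0526×(-2.9444)=-0.1550, 0.1053×(-2.2513)=-0.2370.
Sum = -2.3607, so H' = 2.36.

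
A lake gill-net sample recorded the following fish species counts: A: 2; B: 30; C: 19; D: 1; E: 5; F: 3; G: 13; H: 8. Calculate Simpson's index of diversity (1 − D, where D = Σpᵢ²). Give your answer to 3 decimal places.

Total N = 2+30+19+1+5+3+13+8 = 81, so the proportions are 0.02469, 0.37037, 0.23457, 0.01235, 0.06173, 0.03704, 0.16049, 0.09877 (working shown to 5 dp, full precision carried).
D = 0.02469² + 0.37037² + 0.23457² + 0.01235² + 0.06173² + 0.03704² + 0.16049² + 0.09877² = 0.00061 + 0.13717 + 0.05502 + 0.00015 + 0.00381 + 0.00137 + 0.02576 + 0.00975 = 0.23365.
So 1 − D = 0.76635, i.e. 0.766 to 3 decimal places.

0.766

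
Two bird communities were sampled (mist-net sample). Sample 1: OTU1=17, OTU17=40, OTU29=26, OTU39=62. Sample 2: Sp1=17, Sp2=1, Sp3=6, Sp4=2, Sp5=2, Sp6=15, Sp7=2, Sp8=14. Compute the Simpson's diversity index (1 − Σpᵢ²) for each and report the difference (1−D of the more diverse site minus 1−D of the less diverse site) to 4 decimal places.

0.0868

Sample 1: N=145, proportions 0.117241, 0.275862, 0.17931, 0.427586, giving 1−D = 0.695172 (working shown to 6 dp, full precision carried).
Sample 2: N=59, proportions 0.288136, 0.016949, 0.101695, 0.033898, 0.033898, 0.254237, 0.033898, 0.237288, giving 1−D = 0.781959.
Difference = |0.695172 − 0.781959| = 0.086787, i.e. 0.0868 to 4 decimal places.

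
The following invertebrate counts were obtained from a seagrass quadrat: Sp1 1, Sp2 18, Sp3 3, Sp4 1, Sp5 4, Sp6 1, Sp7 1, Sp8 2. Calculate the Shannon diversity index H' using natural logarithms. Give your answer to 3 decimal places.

1.426

Total N = 1+18+3+1+4+1+1+2 = 31, so the proportions are 0.03226, 0.58065, 0.09677, 0.03226, 0.12903, 0.03226, 0.03226, 0.06452 (working shown to 5 dp, full precision carried).
Each pᵢ ln pᵢ term: 0.03226×(-3.43399)=-0.11077, 0.58065×(-0.54362)=-0.31565, 0.09677×(-2.33537)=-0.22600, 0.03226×(-3.43399)=-0.11077, 0.12903×(-2.04769)=-0.26422, 0.03226×(-3.43399)=-0.11077, 0.03226×(-3.43399)=-0.11077, 0.06452×(-2.74084)=-0.17683.
Sum = -1.42579, so H' = 1.426.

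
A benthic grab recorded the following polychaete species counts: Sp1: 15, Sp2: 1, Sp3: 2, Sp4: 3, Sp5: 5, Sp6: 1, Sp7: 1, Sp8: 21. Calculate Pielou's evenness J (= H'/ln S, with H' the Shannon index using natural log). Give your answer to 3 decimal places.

0.721

Total N = 15+1+2+3+5+1+1+21 = 49, so the proportions are 0.30612, 0.02041, 0.04082, 0.06122, 0.10204, 0.02041, 0.02041, 0.42857 (working shown to 5 dp, full precision carried).
H' = −Σ pᵢ ln pᵢ = −((-0.36238) + (-0.07942) + (-0.13056) + (-0.17101) + (-0.23290) + (-0.07942) + (-0.07942) + (-0.36313)) = 1.49825.
With S = 8 species, ln S = 2.07944, so J = 1.49825/2.07944 = 0.72050, i.e. 0.721 to 3 decimal places.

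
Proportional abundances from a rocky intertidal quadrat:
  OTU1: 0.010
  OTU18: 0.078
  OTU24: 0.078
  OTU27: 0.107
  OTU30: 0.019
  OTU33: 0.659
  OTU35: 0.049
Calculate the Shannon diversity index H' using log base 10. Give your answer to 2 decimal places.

Each pᵢ log₁₀ pᵢ term (working shown to 4 dp, full precision carried): 0.01×(-2.0000)=-0.0200, 0.078×(-1.1079)=-0.0864, 0.078×(-1.1079)=-0.0864, 0.107×(-0.9706)=-0.1039, 0.019×(-1.7212)=-0.0327, 0.659×(-0.1811)=-0.1194, 0.049×(-1.3098)=-0.0642.
Sum = -0.5129, so H' = 0.51.

0.51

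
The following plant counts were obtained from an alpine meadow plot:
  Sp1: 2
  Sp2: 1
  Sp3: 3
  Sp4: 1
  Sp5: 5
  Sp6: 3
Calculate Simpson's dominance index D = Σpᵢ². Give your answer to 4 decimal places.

Total N = 2+1+3+1+5+3 = 15, so the proportions are 0.133333, 0.066667, 0.2, 0.066667, 0.333333, 0.2 (working shown to 6 dp, full precision carried).
D = 0.133333² + 0.066667² + 0.2² + 0.066667² + 0.333333² + 0.2² = 0.017778 + 0.004444 + 0.040000 + 0.004444 + 0.111111 + 0.040000 = 0.217778.
To 4 decimal places, D = 0.2178.

0.2178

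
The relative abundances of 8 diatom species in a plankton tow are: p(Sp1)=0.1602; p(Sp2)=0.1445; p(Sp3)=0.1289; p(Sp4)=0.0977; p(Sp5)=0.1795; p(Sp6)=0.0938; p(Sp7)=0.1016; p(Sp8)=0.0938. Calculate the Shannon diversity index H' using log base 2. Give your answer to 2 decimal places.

2.96

Each pᵢ log₂ pᵢ term (working shown to 4 dp, full precision carried): 0.1602×(-2.6421)=-0.4233, 0.1445×(-2.7909)=-0.4033, 0.1289×(-2.9557)=-0.3810, 0.0977×(-3.3555)=-0.3278, 0.1795×(-2.4779)=-0.4448, 0.0938×(-3.4143)=-0.3203, 0.1016×(-3.2990)=-0.3352, 0.0938×(-3.4143)=-0.3203.
Sum = -2.9558, so H' = 2.96.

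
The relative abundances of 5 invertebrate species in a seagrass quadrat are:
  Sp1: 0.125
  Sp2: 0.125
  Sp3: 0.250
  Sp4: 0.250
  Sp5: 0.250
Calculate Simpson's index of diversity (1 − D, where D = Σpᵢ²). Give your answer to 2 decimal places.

0.78

D = 0.125² + 0.125² + 0.25² + 0.25² + 0.25² = 0.0156 + 0.0156 + 0.0625 + 0.0625 + 0.0625 = 0.2188 (working shown to 4 dp, full precision carried).
So 1 − D = 0.7812, i.e. 0.78 to 2 decimal places.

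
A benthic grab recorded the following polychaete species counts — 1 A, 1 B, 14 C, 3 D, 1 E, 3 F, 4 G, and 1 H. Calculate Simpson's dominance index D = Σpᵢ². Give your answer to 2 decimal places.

Total N = 1+1+14+3+1+3+4+1 = 28, so the proportions are 0.0357, 0.0357, 0.5, 0.1071, 0.0357, 0.1071, 0.1429, 0.0357 (working shown to 4 dp, full precision carried).
D = 0.0357² + 0.0357² + 0.5² + 0.1071² + 0.0357² + 0.1071² + 0.1429² + 0.0357² = 0.0013 + 0.0013 + 0.2500 + 0.0115 + 0.0013 + 0.0115 + 0.0204 + 0.0013 = 0.2985.
To 2 decimal places, D = 0.30.

0.30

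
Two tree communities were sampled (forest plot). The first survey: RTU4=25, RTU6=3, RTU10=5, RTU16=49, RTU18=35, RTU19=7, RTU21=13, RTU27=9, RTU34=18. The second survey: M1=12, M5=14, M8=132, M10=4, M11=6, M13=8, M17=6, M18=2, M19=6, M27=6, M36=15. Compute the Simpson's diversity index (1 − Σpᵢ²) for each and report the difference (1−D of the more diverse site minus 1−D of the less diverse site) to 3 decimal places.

0.227

The first survey: N=164, proportions 0.15244, 0.01829, 0.03049, 0.29878, 0.21341, 0.04268, 0.07927, 0.05488, 0.10976, giving 1−D = 0.81752 (working shown to 5 dp, full precision carried).
The second survey: N=211, proportions 0.05687, 0.06635, 0.62559, 0.01896, 0.02844, 0.03791, 0.02844, 0.00948, 0.02844, 0.02844, 0.07109, giving 1−D = 0.59082.
Difference = |0.81752 − 0.59082| = 0.22670, i.e. 0.227 to 3 decimal places.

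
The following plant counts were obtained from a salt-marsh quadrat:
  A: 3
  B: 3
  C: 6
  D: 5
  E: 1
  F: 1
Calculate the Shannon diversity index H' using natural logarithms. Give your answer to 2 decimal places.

Total N = 3+3+6+5+1+1 = 19, so the proportions are 0.1579, 0.1579, 0.3158, 0.2632, 0.0526, 0.0526 (working shown to 4 dp, full precision carried).
Each pᵢ ln pᵢ term: 0.1579×(-1.8458)=-0.2914, 0.1579×(-1.8458)=-0.2914, 0.3158×(-1.1527)=-0.3640, 0.2632×(-1.3350)=-0.3513, 0.0526×(-2.9444)=-0.1550, 0.0526×(-2.9444)=-0.1550.
Sum = -1.6082, so H' = 1.61.

1.61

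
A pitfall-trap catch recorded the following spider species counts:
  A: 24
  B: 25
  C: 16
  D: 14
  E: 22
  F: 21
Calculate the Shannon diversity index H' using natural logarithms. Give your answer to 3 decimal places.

Total N = 24+25+16+14+22+21 = 122, so the proportions are 0.19672, 0.20492, 0.13115, 0.11475, 0.18033, 0.17213 (working shown to 5 dp, full precision carried).
Each pᵢ ln pᵢ term: 0.19672×(-1.62597)=-0.31986, 0.20492×(-1.58515)=-0.32482, 0.13115×(-2.03143)=-0.26642, 0.11475×(-2.16496)=-0.24844, 0.18033×(-1.71298)=-0.30890, 0.17213×(-1.75950)=-0.30286.
Sum = -1.77131, so H' = 1.771.

1.771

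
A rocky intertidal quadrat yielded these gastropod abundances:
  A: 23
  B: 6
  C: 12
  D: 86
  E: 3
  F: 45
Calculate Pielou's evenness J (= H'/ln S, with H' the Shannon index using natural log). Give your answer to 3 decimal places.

0.745

Total N = 23+6+12+86+3+45 = 175, so the proportions are 0.13143, 0.03429, 0.06857, 0.49143, 0.01714, 0.25714 (working shown to 5 dp, full precision carried).
H' = −Σ pᵢ ln pᵢ = −((-0.26671) + (-0.11565) + (-0.18376) + (-0.34913) + (-0.06971) + (-0.34923)) = 1.33418.
With S = 6 species, ln S = 1.79176, so J = 1.33418/1.79176 = 0.74462, i.e. 0.745 to 3 decimal places.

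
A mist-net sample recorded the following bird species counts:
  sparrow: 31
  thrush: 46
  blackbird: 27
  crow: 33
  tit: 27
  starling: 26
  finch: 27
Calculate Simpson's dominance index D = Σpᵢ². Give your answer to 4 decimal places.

Total N = 31+46+27+33+27+26+27 = 217, so the proportions are 0.142857, 0.211982, 0.124424, 0.152074, 0.124424, 0.119816, 0.124424 (working shown to 6 dp, full precision carried).
D = 0.142857² + 0.211982² + 0.124424² + 0.152074² + 0.124424² + 0.119816² + 0.124424² = 0.020408 + 0.044936 + 0.015481 + 0.023126 + 0.015481 + 0.014356 + 0.015481 = 0.149271.
To 4 decimal places, D = 0.1493.

0.1493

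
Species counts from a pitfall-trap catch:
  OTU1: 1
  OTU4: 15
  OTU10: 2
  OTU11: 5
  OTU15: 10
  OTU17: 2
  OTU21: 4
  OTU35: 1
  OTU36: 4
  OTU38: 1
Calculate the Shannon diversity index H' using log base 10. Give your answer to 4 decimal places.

0.8275

Total N = 1+15+2+5+10+2+4+1+4+1 = 45, so the proportions are 0.022222, 0.333333, 0.044444, 0.111111, 0.222222, 0.044444, 0.088889, 0.022222, 0.088889, 0.022222 (working shown to 6 dp, full precision carried).
Each pᵢ log₁₀ pᵢ term: 0.022222×(-1.653213)=-0.036738, 0.333333×(-0.477121)=-0.159040, 0.044444×(-1.352183)=-0.060097, 0.111111×(-0.954243)=-0.106027, 0.222222×(-0.653213)=-0.145158, 0.044444×(-1.352183)=-0.060097, 0.088889×(-1.051153)=-0.093436, 0.022222×(-1.653213)=-0.036738, 0.088889×(-1.051153)=-0.093436, 0.022222×(-1.653213)=-0.036738.
Sum = -0.827505, so H' = 0.8275.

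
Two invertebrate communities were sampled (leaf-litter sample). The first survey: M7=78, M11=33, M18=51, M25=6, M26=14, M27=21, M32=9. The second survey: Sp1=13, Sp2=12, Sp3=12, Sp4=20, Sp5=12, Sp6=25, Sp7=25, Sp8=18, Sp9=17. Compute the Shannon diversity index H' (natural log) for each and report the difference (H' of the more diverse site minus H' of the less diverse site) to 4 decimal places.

0.5111

The first survey: N=212, proportions 0.367925, 0.15566, 0.240566, 0.028302, 0.066038, 0.099057, 0.042453, giving H' = 1.643669 (working shown to 6 dp, full precision carried).
The second survey: N=154, proportions 0.084416, 0.077922, 0.077922, 0.12987, 0.077922, 0.162338, 0.162338, 0.116883, 0.11039, giving H' = 2.154805.
Difference = |1.643669 − 2.154805| = 0.511136, i.e. 0.5111 to 4 decimal places.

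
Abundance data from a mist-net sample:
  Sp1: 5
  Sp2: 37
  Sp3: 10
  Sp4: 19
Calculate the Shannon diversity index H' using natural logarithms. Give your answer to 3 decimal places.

1.155

Total N = 5+37+10+19 = 71, so the proportions are 0.07042, 0.52113, 0.14085, 0.26761 (working shown to 5 dp, full precision carried).
Each pᵢ ln pᵢ term: 0.07042×(-2.65324)=-0.18685, 0.52113×(-0.65176)=-0.33965, 0.14085×(-1.96009)=-0.27607, 0.26761×(-1.31824)=-0.35277.
Sum = -1.15534, so H' = 1.155.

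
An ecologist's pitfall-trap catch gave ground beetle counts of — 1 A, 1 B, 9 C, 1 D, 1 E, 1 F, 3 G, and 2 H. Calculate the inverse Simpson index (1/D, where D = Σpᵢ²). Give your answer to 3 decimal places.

3.646

Total N = 1+1+9+1+1+1+3+2 = 19, so the proportions are 0.0526316, 0.0526316, 0.4736842, 0.0526316, 0.0526316, 0.0526316, 0.1578947, 0.1052632 (working shown to 7 dp, full precision carried).
D = 0.0526316² + 0.0526316² + 0.4736842² + 0.0526316² + 0.0526316² + 0.0526316² + 0.1578947² + 0.1052632² = 0.0027701 + 0.0027701 + 0.2243767 + 0.0027701 + 0.0027701 + 0.0027701 + 0.0249307 + 0.0110803 = 0.2742382.
So 1/D = 3.64646, i.e. 3.646 to 3 decimal places.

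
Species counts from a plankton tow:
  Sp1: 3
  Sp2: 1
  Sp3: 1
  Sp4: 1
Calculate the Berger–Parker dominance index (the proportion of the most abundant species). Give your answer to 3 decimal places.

0.500

Total N = 3+1+1+1 = 6, so the proportions are 0.5, 0.16667, 0.16667, 0.16667 (working shown to 5 dp, full precision carried).
The largest proportion is 0.5, i.e. d = 0.500 to 3 decimal places.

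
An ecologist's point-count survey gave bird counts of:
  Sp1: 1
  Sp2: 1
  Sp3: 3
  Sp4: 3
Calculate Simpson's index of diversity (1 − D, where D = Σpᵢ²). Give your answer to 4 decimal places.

0.6875

Total N = 1+1+3+3 = 8, so the proportions are 0.125, 0.125, 0.375, 0.375 (working shown to 6 dp, full precision carried).
D = 0.125² + 0.125² + 0.375² + 0.375² = 0.015625 + 0.015625 + 0.140625 + 0.140625 = 0.312500.
So 1 − D = 0.687500, i.e. 0.6875 to 4 decimal places.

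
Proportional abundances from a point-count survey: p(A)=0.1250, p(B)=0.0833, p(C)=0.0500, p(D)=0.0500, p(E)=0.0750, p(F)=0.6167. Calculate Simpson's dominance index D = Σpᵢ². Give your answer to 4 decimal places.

0.4135

D = 0.125² + 0.0833² + 0.05² + 0.05² + 0.075² + 0.6167² = 0.015625 + 0.006939 + 0.002500 + 0.002500 + 0.005625 + 0.380319 = 0.413508 (working shown to 6 dp, full precision carried).
To 4 decimal places, D = 0.4135.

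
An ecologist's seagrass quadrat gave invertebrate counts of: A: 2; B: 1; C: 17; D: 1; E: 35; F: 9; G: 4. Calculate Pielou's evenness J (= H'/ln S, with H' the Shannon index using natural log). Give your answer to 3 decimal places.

0.691

Total N = 2+1+17+1+35+9+4 = 69, so the proportions are 0.02899, 0.01449, 0.24638, 0.01449, 0.50725, 0.13043, 0.05797 (working shown to 5 dp, full precision carried).
H' = −Σ pᵢ ln pᵢ = −((-0.10264) + (-0.06136) + (-0.34515) + (-0.06136) + (-0.34430) + (-0.26568) + (-0.16509)) = 1.34558.
With S = 7 species, ln S = 1.94591, so J = 1.34558/1.94591 = 0.69149, i.e. 0.691 to 3 decimal places.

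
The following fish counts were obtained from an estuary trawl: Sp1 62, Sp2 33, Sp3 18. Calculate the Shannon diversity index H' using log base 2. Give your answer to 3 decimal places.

1.416

Total N = 62+33+18 = 113, so the proportions are 0.54867, 0.29204, 0.15929 (working shown to 5 dp, full precision carried).
Each pᵢ log₂ pᵢ term: 0.54867×(-0.86598)=-0.47514, 0.29204×(-1.77578)=-0.51859, 0.15929×(-2.65025)=-0.42216.
Sum = -1.41590, so H' = 1.416.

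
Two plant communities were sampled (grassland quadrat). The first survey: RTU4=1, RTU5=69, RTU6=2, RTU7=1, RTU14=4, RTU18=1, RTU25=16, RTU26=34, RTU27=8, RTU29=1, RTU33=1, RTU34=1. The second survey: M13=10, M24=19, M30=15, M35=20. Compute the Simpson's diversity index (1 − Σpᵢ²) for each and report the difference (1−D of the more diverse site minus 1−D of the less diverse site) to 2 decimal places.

The first survey: N=139, proportions 0.00719, 0.4964, 0.01439, 0.00719, 0.02878, 0.00719, 0.11511, 0.2446, 0.05755, 0.00719, 0.00719, 0.00719, giving 1−D = 0.67584 (working shown to 5 dp, full precision carried).
The second survey: N=64, proportions 0.15625, 0.29688, 0.23438, 0.3125, giving 1−D = 0.73486.
Difference = |0.67584 − 0.73486| = 0.05902, i.e. 0.06 to 2 decimal places.

0.06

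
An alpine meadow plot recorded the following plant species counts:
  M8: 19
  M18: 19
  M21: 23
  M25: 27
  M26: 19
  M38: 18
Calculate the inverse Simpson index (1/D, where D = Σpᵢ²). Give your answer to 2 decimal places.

Total N = 19+19+23+27+19+18 = 125, so the proportions are 0.152, 0.152, 0.184, 0.216, 0.152, 0.144 (working shown to 6 dp, full precision carried).
D = 0.152² + 0.152² + 0.184² + 0.216² + 0.152² + 0.144² = 0.023104 + 0.023104 + 0.033856 + 0.046656 + 0.023104 + 0.020736 = 0.170560.
So 1/D = 5.8630, i.e. 5.86 to 2 decimal places.

5.86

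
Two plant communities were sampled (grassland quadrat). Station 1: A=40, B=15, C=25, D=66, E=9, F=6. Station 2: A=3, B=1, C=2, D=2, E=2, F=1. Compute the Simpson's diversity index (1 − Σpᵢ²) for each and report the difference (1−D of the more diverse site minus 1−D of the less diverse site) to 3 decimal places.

0.077

Station 1: N=161, proportions 0.24845, 0.09317, 0.15528, 0.40994, 0.0559, 0.03727, giving 1−D = 0.73292 (working shown to 5 dp, full precision carried).
Station 2: N=11, proportions 0.27273, 0.09091, 0.18182, 0.18182, 0.18182, 0.09091, giving 1−D = 0.80992.
Difference = |0.73292 − 0.80992| = 0.07700, i.e. 0.077 to 3 decimal places.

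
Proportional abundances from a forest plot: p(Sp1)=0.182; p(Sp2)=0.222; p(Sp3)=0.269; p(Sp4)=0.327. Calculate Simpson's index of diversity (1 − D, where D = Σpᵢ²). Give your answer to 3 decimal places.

D = 0.182² + 0.222² + 0.269² + 0.327² = 0.03312 + 0.04928 + 0.07236 + 0.10693 = 0.26170 (working shown to 5 dp, full precision carried).
So 1 − D = 0.73830, i.e. 0.738 to 3 decimal places.

0.738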